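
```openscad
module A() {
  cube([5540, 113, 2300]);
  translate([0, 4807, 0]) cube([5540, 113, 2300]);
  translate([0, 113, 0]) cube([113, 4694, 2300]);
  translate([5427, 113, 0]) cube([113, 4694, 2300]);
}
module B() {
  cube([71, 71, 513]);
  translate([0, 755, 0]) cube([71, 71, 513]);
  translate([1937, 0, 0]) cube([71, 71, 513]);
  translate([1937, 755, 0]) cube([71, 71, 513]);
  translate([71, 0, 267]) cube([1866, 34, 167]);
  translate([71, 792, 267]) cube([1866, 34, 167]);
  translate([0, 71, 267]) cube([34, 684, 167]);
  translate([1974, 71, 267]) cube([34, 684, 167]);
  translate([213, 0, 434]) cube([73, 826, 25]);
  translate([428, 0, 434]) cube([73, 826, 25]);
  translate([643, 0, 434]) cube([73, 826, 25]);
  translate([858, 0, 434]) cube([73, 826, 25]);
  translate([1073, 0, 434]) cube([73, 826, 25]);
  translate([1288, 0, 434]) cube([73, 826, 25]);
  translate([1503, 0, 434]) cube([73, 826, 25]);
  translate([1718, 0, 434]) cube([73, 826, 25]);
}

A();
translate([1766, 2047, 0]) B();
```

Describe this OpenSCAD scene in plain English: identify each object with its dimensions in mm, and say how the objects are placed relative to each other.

A is a box-shaped house frame (walls only): outside footprint 5540×4920 mm, wall height 2300 mm, wall thickness 113 mm. The two y-facing walls run the full x-width; the two x-facing walls fit between the inner faces of the y-facing walls.

B is a bed frame 2008 mm long (x) by 826 mm wide (y). Four 71×71 mm corner posts, 513 mm tall, at the corners of the footprint. Four rails of 34 mm thickness and 167 mm height run between adjacent posts with their undersides at z = 267 mm, their outer faces flush with the outside of the frame (the two x-running rails run between the posts' inner faces; the two y-running rails run between the posts' inner faces). 8 slats, each 73 mm wide (x) and 25 mm thick, lie across the top of the two x-running rails, running the full 826 mm width of the frame in y; the slats are evenly spaced along x between the inner faces of the end posts with equal gaps (rounded down to the nearest mm) at the −x end and between each pair — any rounding remainder accumulates at the +x end.

The bed frame sits inside the house frame, centred.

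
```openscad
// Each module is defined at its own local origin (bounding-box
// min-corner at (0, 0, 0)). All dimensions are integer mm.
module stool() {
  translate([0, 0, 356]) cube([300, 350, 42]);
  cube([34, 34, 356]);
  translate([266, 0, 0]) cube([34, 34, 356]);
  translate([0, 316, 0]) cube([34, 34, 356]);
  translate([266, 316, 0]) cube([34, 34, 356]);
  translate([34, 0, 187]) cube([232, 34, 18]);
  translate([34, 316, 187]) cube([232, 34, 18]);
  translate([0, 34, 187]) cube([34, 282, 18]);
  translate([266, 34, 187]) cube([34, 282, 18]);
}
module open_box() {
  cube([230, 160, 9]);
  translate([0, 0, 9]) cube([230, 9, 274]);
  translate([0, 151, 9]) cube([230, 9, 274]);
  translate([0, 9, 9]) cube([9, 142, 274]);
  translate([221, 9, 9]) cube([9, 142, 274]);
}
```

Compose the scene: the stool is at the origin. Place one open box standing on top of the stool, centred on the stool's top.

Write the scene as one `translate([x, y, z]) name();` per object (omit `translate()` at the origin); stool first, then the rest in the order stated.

stool();
translate([35, 95, 398]) open_box();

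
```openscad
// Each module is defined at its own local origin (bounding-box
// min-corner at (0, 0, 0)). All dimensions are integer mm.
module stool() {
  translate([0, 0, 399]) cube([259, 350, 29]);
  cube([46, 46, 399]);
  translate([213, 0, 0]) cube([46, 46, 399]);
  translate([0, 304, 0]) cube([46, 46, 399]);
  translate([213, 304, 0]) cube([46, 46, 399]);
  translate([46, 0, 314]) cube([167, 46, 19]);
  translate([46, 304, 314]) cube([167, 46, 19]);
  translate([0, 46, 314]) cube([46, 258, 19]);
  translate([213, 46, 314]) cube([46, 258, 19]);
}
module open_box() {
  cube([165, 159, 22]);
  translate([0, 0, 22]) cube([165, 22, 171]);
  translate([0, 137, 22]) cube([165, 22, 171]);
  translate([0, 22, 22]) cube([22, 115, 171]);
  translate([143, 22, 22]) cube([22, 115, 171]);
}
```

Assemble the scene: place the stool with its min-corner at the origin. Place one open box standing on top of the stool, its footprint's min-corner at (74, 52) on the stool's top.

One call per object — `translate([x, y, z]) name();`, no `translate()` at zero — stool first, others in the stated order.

stool();
translate([74, 52, 428]) open_box();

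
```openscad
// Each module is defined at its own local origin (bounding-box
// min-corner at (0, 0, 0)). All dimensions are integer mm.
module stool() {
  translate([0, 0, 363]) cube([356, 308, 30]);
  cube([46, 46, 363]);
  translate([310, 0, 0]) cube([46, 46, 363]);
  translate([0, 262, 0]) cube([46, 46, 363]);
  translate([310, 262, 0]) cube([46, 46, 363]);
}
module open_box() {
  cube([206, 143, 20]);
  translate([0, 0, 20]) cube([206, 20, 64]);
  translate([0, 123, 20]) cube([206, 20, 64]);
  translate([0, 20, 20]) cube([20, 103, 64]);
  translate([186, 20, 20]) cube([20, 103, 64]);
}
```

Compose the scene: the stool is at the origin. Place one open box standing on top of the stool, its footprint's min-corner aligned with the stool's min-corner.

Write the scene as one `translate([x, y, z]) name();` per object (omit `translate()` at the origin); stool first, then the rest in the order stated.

stool();
translate([0, 0, 393]) open_box();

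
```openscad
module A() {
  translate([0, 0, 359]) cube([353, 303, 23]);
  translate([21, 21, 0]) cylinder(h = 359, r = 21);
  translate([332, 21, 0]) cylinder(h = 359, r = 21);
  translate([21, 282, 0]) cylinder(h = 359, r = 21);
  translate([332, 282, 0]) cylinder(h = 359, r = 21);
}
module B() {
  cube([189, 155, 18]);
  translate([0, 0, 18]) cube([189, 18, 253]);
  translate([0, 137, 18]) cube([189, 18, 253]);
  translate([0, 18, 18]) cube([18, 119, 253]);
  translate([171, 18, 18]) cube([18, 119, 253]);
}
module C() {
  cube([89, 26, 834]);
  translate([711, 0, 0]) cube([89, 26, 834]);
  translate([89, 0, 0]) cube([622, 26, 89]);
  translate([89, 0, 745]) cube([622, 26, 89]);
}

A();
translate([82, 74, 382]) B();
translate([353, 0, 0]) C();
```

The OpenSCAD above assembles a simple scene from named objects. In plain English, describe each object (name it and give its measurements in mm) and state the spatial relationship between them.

A is a four-legged stool. The seat is a 353×303×23 mm slab whose top surface is at z = 382 mm; four round legs, each 42 mm in diameter, run from the floor (z = 0) to the underside of the seat, each leg's axis is inset half a diameter from the nearest pair of seat edges (so the leg's bounding box is flush with the corner).

B is an open-topped rectangular box: outside dimensions 189×155×271 mm, with a uniform wall and base thickness of 18 mm. The base is a full 189×155 slab on the floor; four walls sit on top of the base. The front and back walls (the −y and +y sides) span the full width; the two side walls fit between them.

C is a rectangular picture frame lying in the x–z plane (depth along y). The opening is 622 mm wide (x) by 656 mm tall (z), surrounded by a border 89 mm wide on all four sides. The frame is 26 mm deep and is made of two full-height vertical stiles with two horizontal rails fitted between them.

The open box is on top of the stool, centred. The picture frame is against the stool's +x side, with their −y faces flush.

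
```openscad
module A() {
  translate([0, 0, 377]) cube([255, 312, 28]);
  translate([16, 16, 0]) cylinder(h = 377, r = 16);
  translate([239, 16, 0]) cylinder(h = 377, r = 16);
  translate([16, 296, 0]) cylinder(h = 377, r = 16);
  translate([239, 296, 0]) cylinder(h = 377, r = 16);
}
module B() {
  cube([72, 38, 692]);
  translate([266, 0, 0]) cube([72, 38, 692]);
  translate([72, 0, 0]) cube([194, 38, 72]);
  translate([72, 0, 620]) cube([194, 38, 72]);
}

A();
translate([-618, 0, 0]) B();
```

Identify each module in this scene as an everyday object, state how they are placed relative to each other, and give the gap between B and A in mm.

The picture frame's nearest face is 280 mm from the stool's −x face.

A is a stool. B is a picture frame. The picture frame is on the floor beside the stool on its −x side. The gap between the picture frame and the stool is 280 mm.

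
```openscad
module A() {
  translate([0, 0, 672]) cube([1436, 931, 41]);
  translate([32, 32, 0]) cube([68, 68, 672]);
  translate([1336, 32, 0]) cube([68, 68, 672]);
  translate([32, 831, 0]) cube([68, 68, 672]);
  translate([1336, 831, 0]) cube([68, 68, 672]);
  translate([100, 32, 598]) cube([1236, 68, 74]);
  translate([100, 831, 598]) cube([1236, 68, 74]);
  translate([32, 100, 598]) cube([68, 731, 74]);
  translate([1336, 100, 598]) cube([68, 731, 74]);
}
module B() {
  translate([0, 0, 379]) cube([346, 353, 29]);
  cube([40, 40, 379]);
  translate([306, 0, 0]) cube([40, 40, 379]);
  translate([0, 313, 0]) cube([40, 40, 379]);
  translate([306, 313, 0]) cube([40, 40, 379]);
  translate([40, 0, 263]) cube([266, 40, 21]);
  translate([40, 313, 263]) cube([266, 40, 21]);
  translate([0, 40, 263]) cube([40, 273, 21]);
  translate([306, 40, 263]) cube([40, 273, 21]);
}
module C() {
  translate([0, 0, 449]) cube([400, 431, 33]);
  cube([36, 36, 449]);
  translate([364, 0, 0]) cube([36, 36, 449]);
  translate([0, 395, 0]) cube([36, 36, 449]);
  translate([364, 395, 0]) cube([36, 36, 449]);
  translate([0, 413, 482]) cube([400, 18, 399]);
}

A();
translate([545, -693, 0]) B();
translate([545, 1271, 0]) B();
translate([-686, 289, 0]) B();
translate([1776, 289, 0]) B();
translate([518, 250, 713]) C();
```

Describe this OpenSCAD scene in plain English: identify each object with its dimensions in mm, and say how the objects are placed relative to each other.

A is a table: top 1436 mm (x) × 931 mm (y), 41 mm thick, upper face at z = 713 mm, on four 68×68 mm square legs, each inset 32 mm from the nearest pair of top edges, running from z = 0 to the bottom of the top. Four apron rails, 68 mm thick and 74 mm tall, run between adjacent legs with their top edges flush with the underside of the top and their outer faces flush with the legs' outer faces.

B is a four-legged stool. The seat is a 346×353×29 mm slab whose top surface is at z = 408 mm; four square legs, each 40×40 mm in cross-section, run from the floor (z = 0) to the underside of the seat, each flush with a corner of the seat. Four stretchers, 40 mm wide and 21 mm tall, connect adjacent legs with their undersides at z = 263 mm, each running between the inner faces of the legs it joins and aligned with the legs' outer faces on the other axis.

C is a chair. The seat is a 400×431×33 mm slab with its top at z = 482 mm, on four 36×36 mm corner legs (flush with the seat edges, standing on z = 0). A flat backrest 18 mm thick, 399 mm tall, spans the full seat width and rises from the seat top along its +y edge, rear face flush with the rear of the seat.

Four stools sit around the table at the −y, +y, −x, +x sides. The chair is on top of the table, centred.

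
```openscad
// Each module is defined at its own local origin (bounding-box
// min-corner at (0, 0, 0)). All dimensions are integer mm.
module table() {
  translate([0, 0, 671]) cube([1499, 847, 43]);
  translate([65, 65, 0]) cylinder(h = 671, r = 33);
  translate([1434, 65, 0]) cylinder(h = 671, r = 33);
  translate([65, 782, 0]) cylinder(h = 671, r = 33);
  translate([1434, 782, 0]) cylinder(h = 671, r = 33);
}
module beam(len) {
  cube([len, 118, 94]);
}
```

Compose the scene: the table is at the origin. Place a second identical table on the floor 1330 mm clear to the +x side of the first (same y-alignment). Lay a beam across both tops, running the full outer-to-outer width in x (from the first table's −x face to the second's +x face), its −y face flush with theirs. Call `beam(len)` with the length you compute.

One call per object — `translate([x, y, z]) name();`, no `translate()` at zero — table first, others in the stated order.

table();
translate([2829, 0, 0]) table();
translate([0, 0, 714]) beam(4328);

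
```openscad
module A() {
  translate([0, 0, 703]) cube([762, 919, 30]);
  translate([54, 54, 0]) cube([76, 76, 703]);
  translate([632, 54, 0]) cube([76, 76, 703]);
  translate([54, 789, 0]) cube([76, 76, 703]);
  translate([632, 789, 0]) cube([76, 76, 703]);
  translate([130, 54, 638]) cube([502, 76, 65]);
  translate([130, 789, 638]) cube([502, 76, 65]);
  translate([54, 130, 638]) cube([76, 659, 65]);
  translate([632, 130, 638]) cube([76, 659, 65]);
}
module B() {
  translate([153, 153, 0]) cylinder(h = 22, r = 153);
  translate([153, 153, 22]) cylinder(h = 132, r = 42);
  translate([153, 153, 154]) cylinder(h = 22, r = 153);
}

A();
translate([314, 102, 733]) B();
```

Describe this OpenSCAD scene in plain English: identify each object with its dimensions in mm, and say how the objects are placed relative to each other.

A is a rectangular dining table. The top is 762×919×30 mm with its upper surface at z = 733 mm. It stands on four 76×76 mm square legs, each inset 54 mm from the nearest pair of top edges, running from the floor to the underside of the top. Four apron rails, 76 mm thick and 65 mm tall, run between adjacent legs with their top edges flush with the underside of the top and their outer faces flush with the legs' outer faces.

B is a spool: two coaxial disc flanges of radius 153 mm and thickness 22 mm, joined by a core cylinder of radius 42 mm and height 132 mm. The lower flange rests on z = 0 and the three cylinders share a vertical axis.

The spool is on top of the table.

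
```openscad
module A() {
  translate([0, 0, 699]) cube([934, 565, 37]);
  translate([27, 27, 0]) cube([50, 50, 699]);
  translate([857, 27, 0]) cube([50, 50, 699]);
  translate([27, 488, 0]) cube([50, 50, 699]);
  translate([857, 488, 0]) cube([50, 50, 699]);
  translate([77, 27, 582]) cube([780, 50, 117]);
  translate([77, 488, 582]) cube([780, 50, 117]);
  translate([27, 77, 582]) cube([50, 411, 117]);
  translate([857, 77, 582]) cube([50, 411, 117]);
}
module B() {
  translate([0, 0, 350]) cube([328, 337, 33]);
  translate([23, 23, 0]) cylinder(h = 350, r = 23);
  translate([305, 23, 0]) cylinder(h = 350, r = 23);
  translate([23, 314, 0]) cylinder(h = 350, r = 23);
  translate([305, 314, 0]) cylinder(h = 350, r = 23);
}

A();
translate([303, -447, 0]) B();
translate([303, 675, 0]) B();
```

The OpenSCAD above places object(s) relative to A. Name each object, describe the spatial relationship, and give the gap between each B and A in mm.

A is a table. B is a stool. Two stools sit around the table at the −y, +y sides. The gap between each stool and the table is 110 mm.

Each stool's nearest face is 110 mm from the table's bounding box.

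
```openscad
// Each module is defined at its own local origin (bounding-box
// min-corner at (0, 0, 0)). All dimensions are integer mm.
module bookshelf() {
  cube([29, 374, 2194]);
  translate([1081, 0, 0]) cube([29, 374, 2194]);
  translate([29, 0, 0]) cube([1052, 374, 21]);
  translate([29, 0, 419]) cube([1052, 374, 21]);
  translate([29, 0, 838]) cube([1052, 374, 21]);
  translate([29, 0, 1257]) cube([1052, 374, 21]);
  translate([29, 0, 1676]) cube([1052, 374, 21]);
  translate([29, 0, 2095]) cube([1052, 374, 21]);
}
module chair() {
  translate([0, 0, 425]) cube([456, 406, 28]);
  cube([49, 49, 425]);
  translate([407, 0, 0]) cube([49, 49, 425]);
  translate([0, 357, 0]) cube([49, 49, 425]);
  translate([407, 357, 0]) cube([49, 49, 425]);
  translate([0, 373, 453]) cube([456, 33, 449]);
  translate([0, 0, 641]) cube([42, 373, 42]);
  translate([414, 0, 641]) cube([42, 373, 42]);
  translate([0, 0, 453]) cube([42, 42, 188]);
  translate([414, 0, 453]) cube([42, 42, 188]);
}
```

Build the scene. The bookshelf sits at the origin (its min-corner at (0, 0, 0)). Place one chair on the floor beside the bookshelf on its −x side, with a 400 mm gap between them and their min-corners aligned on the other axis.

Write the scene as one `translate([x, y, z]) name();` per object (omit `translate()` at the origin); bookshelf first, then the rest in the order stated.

bookshelf();
translate([-856, 0, 0]) chair();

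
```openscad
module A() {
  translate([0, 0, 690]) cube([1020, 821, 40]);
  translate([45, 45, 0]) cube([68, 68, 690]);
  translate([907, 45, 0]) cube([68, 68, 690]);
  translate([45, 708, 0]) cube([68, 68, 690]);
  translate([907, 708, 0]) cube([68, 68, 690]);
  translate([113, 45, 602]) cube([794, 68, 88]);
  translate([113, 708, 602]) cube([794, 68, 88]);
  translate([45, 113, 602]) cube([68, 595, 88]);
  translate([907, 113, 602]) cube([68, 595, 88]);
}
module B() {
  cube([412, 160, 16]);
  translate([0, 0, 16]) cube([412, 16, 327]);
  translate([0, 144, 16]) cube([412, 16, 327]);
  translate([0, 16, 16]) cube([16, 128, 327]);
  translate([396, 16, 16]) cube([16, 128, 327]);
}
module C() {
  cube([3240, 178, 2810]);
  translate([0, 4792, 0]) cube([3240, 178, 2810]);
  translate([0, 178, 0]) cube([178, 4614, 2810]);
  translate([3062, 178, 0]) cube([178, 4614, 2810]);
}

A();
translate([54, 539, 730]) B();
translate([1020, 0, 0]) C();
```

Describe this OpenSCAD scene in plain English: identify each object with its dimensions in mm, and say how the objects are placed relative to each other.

A is a rectangular dining table. The top is 1020×821×40 mm with its upper surface at z = 730 mm. It stands on four 68×68 mm square legs, each inset 45 mm from the nearest pair of top edges, running from the floor to the underside of the top. Four apron rails, 68 mm thick and 88 mm tall, run between adjacent legs with their top edges flush with the underside of the top and their outer faces flush with the legs' outer faces.

B is an open storage box with external size 412×160×343 mm and wall thickness 16 mm (the base is also 16 mm thick). The base covers the whole footprint; the four walls stand on the base, with the y-facing walls full-width and the x-facing walls fitting between their inner faces.

C is a box-shaped house frame (walls only): outside footprint 3240×4970 mm, wall height 2810 mm, wall thickness 178 mm. The two y-facing walls run the full x-width; the two x-facing walls fit between the inner faces of the y-facing walls.

The open box is on top of the table. The house frame is against the table's +x side, with their −y faces flush.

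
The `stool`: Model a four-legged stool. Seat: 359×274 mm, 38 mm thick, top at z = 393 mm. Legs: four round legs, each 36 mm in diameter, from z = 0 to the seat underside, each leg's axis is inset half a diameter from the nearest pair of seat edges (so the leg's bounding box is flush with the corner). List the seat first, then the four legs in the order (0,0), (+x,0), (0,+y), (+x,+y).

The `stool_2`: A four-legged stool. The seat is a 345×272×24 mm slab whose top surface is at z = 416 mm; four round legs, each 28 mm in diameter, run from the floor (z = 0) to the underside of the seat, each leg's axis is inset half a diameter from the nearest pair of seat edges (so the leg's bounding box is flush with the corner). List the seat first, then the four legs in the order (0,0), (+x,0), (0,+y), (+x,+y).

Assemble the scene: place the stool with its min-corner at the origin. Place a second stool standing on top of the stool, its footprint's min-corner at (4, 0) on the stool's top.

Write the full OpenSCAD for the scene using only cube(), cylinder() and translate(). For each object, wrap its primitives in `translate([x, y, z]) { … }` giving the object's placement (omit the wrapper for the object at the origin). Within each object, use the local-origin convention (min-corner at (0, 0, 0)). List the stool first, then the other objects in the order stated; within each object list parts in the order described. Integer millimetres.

translate([0, 0, 355]) cube([359, 274, 38]);
translate([18, 18, 0]) cylinder(h = 355, r = 18);
translate([341, 18, 0]) cylinder(h = 355, r = 18);
translate([18, 256, 0]) cylinder(h = 355, r = 18);
translate([341, 256, 0]) cylinder(h = 355, r = 18);
translate([4, 0, 393]) {
  translate([0, 0, 392]) cube([345, 272, 24]);
  translate([14, 14, 0]) cylinder(h = 392, r = 14);
  translate([331, 14, 0]) cylinder(h = 392, r = 14);
  translate([14, 258, 0]) cylinder(h = 392, r = 14);
  translate([331, 258, 0]) cylinder(h = 392, r = 14);
}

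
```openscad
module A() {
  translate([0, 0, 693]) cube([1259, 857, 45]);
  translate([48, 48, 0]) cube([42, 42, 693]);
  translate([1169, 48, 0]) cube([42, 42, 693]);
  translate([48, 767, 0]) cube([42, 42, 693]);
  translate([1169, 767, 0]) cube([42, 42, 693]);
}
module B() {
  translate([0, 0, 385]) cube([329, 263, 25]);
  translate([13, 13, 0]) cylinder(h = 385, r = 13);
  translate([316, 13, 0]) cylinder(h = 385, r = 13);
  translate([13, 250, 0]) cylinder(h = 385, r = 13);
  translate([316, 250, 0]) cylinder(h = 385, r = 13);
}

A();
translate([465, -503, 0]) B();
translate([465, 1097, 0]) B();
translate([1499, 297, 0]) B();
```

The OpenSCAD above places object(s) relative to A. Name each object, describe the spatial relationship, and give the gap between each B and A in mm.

Each stool's nearest face is 240 mm from the table's bounding box.

A is a table. B is a stool. Three stools sit around the table at the −y, +y, +x sides. The gap between each stool and the table is 240 mm.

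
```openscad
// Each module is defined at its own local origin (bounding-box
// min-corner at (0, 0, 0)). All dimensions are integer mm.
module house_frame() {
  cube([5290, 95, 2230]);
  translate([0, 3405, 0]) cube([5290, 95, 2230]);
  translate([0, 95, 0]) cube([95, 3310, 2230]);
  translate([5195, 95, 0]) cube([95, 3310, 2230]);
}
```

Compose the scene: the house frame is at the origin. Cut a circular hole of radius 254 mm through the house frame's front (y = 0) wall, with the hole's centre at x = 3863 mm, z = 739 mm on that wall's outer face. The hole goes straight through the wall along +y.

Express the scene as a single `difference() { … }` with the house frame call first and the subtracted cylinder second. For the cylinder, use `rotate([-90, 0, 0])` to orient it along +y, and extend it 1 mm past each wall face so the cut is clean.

difference() {
  house_frame();
  translate([3863, -1, 739]) rotate([-90, 0, 0]) cylinder(h = 97, r = 254);
}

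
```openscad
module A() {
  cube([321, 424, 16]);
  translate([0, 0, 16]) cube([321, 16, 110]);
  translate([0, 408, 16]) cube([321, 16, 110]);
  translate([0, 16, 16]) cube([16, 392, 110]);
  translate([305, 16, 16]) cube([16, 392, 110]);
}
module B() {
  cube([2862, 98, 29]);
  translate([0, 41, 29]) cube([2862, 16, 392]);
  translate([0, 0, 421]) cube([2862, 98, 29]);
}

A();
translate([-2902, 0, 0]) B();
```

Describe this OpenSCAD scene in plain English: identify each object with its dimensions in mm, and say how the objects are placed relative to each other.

A is an open-topped rectangular box: outside dimensions 321×424×126 mm, with a uniform wall and base thickness of 16 mm. The base is a full 321×424 slab on the floor; four walls sit on top of the base. The front and back walls (the −y and +y sides) span the full width; the two side walls fit between them.

B is an I-beam lying along x, 2862 mm long. Overall section height 450 mm. Two flanges 98 mm wide (y) and 29 mm thick, one on the floor and one at the top; a web 16 mm thick runs between them, centred on the flange width.

The I-beam is on the floor beside the open box on its −x side.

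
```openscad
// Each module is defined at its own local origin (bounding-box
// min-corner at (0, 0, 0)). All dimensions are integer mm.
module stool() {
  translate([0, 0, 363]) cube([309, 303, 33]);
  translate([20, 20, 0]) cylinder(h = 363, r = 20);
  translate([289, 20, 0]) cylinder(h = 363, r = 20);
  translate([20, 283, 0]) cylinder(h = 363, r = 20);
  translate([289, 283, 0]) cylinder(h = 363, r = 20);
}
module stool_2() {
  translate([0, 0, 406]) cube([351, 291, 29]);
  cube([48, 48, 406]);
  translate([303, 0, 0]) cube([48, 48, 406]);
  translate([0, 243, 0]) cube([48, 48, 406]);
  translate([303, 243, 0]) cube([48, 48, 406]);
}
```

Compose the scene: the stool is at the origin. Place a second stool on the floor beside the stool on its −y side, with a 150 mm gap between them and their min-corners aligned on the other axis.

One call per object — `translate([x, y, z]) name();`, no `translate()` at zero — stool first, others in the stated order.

stool();
translate([0, -441, 0]) stool_2();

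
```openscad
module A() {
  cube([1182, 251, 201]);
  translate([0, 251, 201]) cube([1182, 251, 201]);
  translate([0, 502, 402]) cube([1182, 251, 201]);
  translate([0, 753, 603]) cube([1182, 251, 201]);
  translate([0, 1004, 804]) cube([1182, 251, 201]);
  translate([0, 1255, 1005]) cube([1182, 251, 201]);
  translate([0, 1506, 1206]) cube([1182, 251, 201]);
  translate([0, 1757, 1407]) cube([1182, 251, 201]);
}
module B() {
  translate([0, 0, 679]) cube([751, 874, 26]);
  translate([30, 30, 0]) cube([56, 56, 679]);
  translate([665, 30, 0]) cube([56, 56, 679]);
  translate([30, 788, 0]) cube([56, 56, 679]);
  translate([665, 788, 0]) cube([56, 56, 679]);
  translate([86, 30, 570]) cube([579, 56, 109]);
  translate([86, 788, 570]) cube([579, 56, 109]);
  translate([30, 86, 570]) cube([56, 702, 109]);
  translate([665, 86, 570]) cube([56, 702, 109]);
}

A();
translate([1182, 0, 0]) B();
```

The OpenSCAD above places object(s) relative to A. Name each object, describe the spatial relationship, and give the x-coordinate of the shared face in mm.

A is a staircase. B is a table. The table is against the staircase's +x side, with their −y faces flush. The x-coordinate of the shared face is 1182 mm.

The staircase's +x face and the table's −x face are both at x = 1182 mm.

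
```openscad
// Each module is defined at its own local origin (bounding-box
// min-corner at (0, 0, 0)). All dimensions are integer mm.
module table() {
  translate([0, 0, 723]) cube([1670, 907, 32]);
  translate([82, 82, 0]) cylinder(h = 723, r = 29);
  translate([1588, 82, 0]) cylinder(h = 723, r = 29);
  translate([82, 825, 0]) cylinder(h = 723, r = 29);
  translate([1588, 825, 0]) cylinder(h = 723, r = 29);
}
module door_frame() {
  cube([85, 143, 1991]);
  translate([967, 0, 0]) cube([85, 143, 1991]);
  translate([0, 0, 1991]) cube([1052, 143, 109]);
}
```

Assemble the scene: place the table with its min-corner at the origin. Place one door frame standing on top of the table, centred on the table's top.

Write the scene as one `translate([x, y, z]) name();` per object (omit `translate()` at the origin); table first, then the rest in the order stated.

table();
translate([309, 382, 755]) door_frame();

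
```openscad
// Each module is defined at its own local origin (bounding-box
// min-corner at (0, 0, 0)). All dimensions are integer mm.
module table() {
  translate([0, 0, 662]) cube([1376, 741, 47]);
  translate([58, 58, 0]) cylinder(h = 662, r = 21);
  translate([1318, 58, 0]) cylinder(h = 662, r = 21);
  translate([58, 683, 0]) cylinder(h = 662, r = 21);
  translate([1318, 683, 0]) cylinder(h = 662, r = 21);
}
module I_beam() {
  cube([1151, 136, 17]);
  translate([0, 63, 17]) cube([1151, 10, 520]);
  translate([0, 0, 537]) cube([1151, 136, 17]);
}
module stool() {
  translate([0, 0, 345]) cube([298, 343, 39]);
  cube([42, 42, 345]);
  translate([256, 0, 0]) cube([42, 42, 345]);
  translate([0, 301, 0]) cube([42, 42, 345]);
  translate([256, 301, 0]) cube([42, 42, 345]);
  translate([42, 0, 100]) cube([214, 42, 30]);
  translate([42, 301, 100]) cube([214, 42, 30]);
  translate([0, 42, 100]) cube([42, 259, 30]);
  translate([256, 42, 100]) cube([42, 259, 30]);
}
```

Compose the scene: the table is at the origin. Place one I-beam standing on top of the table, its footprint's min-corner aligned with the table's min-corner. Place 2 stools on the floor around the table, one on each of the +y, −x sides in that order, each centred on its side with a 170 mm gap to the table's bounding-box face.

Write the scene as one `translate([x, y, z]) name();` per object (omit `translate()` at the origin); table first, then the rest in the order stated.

table();
translate([0, 0, 709]) I_beam();
translate([539, 911, 0]) stool();
translate([-468, 199, 0]) stool();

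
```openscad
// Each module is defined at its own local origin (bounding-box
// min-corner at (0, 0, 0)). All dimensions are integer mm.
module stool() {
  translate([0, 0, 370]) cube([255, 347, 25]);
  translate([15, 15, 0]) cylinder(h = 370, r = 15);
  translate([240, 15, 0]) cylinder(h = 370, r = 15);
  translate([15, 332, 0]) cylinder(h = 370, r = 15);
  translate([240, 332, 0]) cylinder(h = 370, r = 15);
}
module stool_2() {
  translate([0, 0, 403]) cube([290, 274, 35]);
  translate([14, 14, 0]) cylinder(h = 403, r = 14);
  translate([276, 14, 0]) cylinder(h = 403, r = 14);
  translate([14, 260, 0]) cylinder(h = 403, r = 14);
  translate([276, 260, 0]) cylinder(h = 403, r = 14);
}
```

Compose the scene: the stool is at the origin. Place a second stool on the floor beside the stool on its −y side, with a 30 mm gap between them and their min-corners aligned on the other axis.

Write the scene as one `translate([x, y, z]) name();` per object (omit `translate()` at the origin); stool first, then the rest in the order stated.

stool();
translate([0, -304, 0]) stool_2();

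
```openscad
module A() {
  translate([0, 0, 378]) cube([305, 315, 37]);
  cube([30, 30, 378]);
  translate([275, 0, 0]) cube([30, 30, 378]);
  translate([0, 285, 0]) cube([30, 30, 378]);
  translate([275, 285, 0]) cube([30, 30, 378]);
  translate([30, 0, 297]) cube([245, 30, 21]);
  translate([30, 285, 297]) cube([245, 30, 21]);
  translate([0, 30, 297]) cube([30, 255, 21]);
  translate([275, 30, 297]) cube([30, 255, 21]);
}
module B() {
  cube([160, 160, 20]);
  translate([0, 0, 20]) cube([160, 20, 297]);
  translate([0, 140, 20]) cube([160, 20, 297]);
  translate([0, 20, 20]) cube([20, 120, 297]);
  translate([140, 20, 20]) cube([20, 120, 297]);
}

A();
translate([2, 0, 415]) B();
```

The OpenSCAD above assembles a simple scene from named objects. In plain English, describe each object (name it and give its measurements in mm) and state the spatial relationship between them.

A is a four-legged stool. The seat is a 305×315×37 mm slab whose top surface is at z = 415 mm; four square legs, each 30×30 mm in cross-section, run from the floor (z = 0) to the underside of the seat, each flush with a corner of the seat. Four stretchers, 30 mm wide and 21 mm tall, connect adjacent legs with their undersides at z = 297 mm, each running between the inner faces of the legs it joins and aligned with the legs' outer faces on the other axis.

B is an open storage box with external size 160×160×317 mm and wall thickness 20 mm (the base is also 20 mm thick). The base covers the whole footprint; the four walls stand on the base, with the y-facing walls full-width and the x-facing walls fitting between their inner faces.

The open box is on top of the stool.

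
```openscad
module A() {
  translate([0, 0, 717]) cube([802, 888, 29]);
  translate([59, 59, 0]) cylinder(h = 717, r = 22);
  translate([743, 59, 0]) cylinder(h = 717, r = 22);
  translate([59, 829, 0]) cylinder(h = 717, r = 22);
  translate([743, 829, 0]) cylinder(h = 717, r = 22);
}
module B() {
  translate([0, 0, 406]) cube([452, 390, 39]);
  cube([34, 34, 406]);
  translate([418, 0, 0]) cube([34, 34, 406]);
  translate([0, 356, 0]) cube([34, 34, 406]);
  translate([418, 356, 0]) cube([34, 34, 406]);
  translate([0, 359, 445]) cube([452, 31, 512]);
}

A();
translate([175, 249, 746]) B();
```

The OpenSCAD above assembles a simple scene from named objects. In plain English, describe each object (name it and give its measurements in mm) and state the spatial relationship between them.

A is a table: top 802 mm (x) × 888 mm (y), 29 mm thick, upper face at z = 746 mm, on four round legs of 44 mm diameter, each leg's bounding box inset 37 mm from the nearest pair of top edges, running from z = 0 to the bottom of the top.

B is a chair. The seat is a 452×390×39 mm slab with its top at z = 445 mm, on four 34×34 mm corner legs (flush with the seat edges, standing on z = 0). A flat backrest 31 mm thick, 512 mm tall, spans the full seat width and rises from the seat top along its +y edge, rear face flush with the rear of the seat.

The chair is on top of the table, centred.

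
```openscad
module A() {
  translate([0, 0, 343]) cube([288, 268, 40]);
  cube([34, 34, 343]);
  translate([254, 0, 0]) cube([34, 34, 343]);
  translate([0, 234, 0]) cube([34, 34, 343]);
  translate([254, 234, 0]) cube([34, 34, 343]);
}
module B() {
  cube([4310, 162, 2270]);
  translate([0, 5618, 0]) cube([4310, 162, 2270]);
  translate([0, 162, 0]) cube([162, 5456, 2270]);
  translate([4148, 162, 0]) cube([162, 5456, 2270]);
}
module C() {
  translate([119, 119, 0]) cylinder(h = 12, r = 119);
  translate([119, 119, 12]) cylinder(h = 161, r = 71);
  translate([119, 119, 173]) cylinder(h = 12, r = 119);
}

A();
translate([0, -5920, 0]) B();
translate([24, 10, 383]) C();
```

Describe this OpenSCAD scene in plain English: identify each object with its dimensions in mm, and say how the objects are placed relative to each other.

A is a simple wooden stool: a rectangular seat 288 mm (x) by 268 mm (y), 40 mm thick, top face at z = 383 mm, on four square legs, each 34×34 mm in cross-section. The legs rest on z = 0, each flush with a corner of the seat.

B is the wall frame of a small rectangular building: four walls, each 2270 mm tall and 162 mm thick, enclosing a footprint 4310 mm (x) by 5780 mm (y) outside-to-outside, with no floor or roof. The front and back walls (the −y and +y sides) span the full width; the two side walls fit between them.

C is a spool: two coaxial disc flanges of radius 119 mm and thickness 12 mm, joined by a core cylinder of radius 71 mm and height 161 mm. The lower flange rests on z = 0 and the three cylinders share a vertical axis.

The house frame is on the floor beside the stool on its −y side. The spool is on top of the stool.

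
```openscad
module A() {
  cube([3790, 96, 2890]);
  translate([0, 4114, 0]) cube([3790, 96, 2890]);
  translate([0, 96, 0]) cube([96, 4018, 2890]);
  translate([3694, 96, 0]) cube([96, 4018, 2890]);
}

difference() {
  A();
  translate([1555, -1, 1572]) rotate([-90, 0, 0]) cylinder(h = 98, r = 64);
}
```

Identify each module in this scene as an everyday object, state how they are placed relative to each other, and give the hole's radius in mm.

The subtracted cylinder has r = 64 mm.

A is a house frame. The house frame has a circular hole through its front wall. The hole's radius is 64 mm.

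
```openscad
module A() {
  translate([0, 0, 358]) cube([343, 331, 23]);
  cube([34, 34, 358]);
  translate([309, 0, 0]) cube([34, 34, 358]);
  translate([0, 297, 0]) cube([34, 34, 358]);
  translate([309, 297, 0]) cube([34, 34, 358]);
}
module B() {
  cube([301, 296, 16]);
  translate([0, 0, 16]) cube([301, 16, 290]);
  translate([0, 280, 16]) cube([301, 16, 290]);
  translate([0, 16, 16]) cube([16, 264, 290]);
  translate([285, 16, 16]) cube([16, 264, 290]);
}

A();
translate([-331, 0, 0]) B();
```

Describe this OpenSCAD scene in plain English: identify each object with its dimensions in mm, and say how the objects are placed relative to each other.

A is a four-legged stool. The seat is a 343×331×23 mm slab whose top surface is at z = 381 mm; four square legs, each 34×34 mm in cross-section, run from the floor (z = 0) to the underside of the seat, each flush with a corner of the seat.

B is an open storage box with external size 301×296×306 mm and wall thickness 16 mm (the base is also 16 mm thick). The base covers the whole footprint; the four walls stand on the base, with the y-facing walls full-width and the x-facing walls fitting between their inner faces.

The open box is on the floor beside the stool on its −x side.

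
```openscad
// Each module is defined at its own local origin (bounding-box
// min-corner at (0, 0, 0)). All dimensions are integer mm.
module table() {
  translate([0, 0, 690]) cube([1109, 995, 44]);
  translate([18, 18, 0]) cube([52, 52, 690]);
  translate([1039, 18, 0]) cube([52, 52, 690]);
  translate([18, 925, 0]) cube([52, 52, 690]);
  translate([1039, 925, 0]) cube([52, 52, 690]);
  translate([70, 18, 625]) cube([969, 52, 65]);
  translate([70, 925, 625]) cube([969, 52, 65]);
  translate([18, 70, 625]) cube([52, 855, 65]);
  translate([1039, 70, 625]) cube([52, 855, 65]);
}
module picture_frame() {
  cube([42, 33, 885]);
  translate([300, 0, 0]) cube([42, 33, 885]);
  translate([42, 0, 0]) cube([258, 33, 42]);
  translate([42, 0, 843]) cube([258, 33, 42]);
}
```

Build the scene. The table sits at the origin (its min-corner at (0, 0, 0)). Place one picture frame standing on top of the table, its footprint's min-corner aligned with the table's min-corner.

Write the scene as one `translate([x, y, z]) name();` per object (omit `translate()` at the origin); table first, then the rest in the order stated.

table();
translate([0, 0, 734]) picture_frame();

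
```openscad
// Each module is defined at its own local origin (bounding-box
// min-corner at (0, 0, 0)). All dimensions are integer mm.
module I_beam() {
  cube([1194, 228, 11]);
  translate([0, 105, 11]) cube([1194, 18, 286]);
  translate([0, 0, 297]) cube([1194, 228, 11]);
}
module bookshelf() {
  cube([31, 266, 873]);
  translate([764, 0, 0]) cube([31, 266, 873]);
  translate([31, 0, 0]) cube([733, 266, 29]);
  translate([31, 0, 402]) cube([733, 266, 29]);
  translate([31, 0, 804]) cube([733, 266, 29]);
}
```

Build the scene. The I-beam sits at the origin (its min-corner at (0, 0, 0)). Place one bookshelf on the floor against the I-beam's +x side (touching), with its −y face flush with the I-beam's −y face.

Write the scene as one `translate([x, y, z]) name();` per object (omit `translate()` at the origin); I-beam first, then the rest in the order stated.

I_beam();
translate([1194, 0, 0]) bookshelf();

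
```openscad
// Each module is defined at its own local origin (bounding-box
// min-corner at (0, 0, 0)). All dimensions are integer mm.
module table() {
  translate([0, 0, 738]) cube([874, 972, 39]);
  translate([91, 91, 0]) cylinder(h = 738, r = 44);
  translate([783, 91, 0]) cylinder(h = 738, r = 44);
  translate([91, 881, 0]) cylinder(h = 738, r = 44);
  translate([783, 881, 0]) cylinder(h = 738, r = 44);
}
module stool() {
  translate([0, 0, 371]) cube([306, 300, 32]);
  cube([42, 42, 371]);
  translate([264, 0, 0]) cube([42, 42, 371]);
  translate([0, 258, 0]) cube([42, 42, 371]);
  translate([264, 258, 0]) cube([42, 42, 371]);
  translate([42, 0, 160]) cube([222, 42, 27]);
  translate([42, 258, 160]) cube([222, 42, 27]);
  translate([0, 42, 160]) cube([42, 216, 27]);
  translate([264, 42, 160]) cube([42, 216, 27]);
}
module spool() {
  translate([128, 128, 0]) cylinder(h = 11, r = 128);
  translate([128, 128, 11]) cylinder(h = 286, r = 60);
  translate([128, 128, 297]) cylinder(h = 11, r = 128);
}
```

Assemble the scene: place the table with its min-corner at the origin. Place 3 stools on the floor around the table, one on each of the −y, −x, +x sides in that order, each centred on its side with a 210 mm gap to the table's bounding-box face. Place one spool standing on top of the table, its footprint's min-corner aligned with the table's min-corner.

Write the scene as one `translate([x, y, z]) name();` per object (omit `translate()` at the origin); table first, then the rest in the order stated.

table();
translate([284, -510, 0]) stool();
translate([-516, 336, 0]) stool();
translate([1084, 336, 0]) stool();
translate([0, 0, 777]) spool();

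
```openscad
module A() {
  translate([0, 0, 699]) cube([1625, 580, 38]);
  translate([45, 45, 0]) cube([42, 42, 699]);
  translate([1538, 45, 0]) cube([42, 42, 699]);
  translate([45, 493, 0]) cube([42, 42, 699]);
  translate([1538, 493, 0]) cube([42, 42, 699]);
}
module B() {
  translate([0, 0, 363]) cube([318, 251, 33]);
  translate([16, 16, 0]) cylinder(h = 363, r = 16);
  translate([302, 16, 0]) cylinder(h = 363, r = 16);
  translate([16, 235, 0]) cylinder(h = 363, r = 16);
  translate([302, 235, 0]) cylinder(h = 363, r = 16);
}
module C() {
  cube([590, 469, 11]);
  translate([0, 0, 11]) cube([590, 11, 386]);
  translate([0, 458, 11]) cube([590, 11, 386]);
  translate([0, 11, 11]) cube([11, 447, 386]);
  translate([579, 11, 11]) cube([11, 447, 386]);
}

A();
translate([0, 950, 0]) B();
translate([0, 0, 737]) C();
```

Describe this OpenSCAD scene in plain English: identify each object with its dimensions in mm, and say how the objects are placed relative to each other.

A is a table: top 1625 mm (x) × 580 mm (y), 38 mm thick, upper face at z = 737 mm, on four 42×42 mm square legs, each inset 45 mm from the nearest pair of top edges, running from z = 0 to the bottom of the top.

B is a four-legged stool. The seat is a 318×251×33 mm slab whose top surface is at z = 396 mm; four round legs, each 32 mm in diameter, run from the floor (z = 0) to the underside of the seat, each leg's axis is inset half a diameter from the nearest pair of seat edges (so the leg's bounding box is flush with the corner).

C is an open storage box with external size 590×469×397 mm and wall thickness 11 mm (the base is also 11 mm thick). The base covers the whole footprint; the four walls stand on the base, with the y-facing walls full-width and the x-facing walls fitting between their inner faces.

The stool is on the floor beside the table on its +y side. The open box is on top of the table.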